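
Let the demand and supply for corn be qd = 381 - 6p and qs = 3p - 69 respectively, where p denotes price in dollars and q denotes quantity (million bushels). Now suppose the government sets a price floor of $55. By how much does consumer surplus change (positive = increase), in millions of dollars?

-330

In a free market, 381 - 6p = 3p - 69 gives the equilibrium p* = 50, q* = 81.
Because the floor (55) lies above the market-clearing price, it is binding.
At p = 55: qd = 381 - 6·55 = 51 and qs = 3·55 - 69 = 96.
Consumer surplus without the control is ½ · (63.5 - 50) · 81 = 546.75.
With the floor, consumers buy 51 units at 55, so CS = ½ · (63.5 - 55) · 51 = 216.75.
Change in consumer surplus = 216.75 - 546.75 = -330.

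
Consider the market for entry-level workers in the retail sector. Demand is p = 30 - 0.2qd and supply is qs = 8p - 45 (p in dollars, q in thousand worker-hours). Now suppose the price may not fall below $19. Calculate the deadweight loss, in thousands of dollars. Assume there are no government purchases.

65

Rearranging demand gives qd = 150 - 5p. Equilibrium: 150 - 5p = 8p - 45, so 195 = 13p and p* = 15, q* = 75.
The floor of 19 is above the equilibrium price 15, so it binds.
At p = 19: qd = 150 - 5·19 = 55 and qs = 8·19 - 45 = 107.
Quantity traded falls to 55. At q = 55 the demand price is (150 - 55)/5 = 19 and the supply price is (45 + 55)/8 = 12.5.
Deadweight loss = ½ · (19 - 12.5) · (75 - 55) = ½ · 6.5 · 20 = 65.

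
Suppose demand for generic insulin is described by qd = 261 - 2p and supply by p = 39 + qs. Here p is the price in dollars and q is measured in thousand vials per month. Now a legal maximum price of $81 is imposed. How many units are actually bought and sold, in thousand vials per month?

Rearranging supply gives qs = p - 39. Equilibrium: 261 - 2p = p - 39, so 300 = 3p and p* = 100, q* = 61.
Since 81 < 100, the ceiling is binding.
At p = 81: qd = 261 - 2·81 = 99 and qs = 81 - 39 = 42.
The quantity actually transacted is the short side, supply: 42.

42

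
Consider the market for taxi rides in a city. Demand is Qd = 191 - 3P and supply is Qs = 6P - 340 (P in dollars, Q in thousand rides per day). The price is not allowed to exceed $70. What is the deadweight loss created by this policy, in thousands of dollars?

0

Setting quantity demanded equal to quantity supplied, 191 - 3P = 6P - 340, gives P* = 59 and Q* = 14.
The ceiling of 70 is above the equilibrium price 59, so it is not binding; the market clears at P* = 59, Q* = 14.
Since the control does not bind, no trades are prevented and deadweight loss is zero.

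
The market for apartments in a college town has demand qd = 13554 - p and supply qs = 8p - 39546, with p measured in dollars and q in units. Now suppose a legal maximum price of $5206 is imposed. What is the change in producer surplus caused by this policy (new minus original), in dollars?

-3385332

Without the control the market clears where 13554 - p = 8p - 39546, i.e. p* = 5900 and q* = 7654.
Since 5206 < 5900, the ceiling is binding.
At p = 5206: qd = 13554 - 5206 = 8348 and qs = 8·5206 - 39546 = 2102.
Producer surplus without the control is ½ · (5900 - 4943.25) · 7654 = 3661482.25.
With the ceiling, producers sell 2102 units at 5206, so PS = ½ · (5206 - 4943.25) · 2102 = 276150.25.
Change in producer surplus = 276150.25 - 3661482.25 = -3385332.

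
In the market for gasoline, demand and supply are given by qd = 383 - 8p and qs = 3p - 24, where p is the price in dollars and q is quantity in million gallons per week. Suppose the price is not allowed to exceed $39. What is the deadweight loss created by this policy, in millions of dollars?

0

Setting quantity demanded equal to quantity supplied, 383 - 8p = 3p - 24, gives p* = 37 and q* = 87.
The ceiling of 39 is above the equilibrium price 37, so it is not binding; the market clears at p* = 37, q* = 87.
Since the control does not bind, no trades are prevented and deadweight loss is zero.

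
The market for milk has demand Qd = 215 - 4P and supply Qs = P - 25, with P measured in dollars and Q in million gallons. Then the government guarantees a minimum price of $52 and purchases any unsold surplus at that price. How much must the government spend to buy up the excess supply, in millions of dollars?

1040

Equilibrium: 215 - 4P = P - 25, so 240 = 5P and P* = 48, Q* = 23.
The floor of 52 is above the equilibrium price 48, so it binds.
At P = 52: Qd = 215 - 4·52 = 7 and Qs = 52 - 25 = 27.
Surplus = Qs - Qd = 20.
Government expenditure = surplus × support price = 20 × 52 = 1040.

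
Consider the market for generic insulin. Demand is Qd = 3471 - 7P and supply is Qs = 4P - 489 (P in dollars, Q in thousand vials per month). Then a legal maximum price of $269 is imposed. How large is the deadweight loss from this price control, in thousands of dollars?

26026

Setting quantity demanded equal to quantity supplied, 3471 - 7P = 4P - 489, gives P* = 360 and Q* = 951.
Because the ceiling (269) lies below the market-clearing price, it is binding.
At P = 269: Qd = 3471 - 7·269 = 1588 and Qs = 4·269 - 489 = 587.
Quantity traded falls to 587. At Q = 587 the demand price is (3471 - 587)/7 = 412 and the supply price is (489 + 587)/4 = 269.
Deadweight loss = ½ · (412 - 269) · (951 - 587) = ½ · 143 · 364 = 26026.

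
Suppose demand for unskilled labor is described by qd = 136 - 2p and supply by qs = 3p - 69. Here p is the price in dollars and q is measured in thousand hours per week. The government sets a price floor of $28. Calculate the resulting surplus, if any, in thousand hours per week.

0

Without the control the market clears where 136 - 2p = 3p - 69, i.e. p* = 41 and q* = 54.
The floor of 28 is below the equilibrium price 41, so it is not binding; the market clears at p* = 41, q* = 54.
Since the control does not bind, there is no surplus.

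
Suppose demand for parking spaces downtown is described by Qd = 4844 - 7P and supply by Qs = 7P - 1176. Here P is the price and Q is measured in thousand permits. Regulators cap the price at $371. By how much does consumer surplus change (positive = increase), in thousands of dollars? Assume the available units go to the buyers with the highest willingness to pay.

71655.5

Setting quantity demanded equal to quantity supplied, 4844 - 7P = 7P - 1176, gives P* = 430 and Q* = 1834.
Since 371 < 430, the ceiling is binding.
At P = 371: Qd = 4844 - 7·371 = 2247 and Qs = 7·371 - 1176 = 1421.
Consumer surplus without the control is ½ · (692 - 430) · 1834 = 240254.
With the ceiling, 1421 units are sold at 371 (assume they go to the highest-value buyers). The demand price at Q = 1421 is 489, so CS = ½ · [(692 - 371) + (489 - 371)] · 1421 = 311909.5.
Change in consumer surplus = 311909.5 - 240254 = 71655.5.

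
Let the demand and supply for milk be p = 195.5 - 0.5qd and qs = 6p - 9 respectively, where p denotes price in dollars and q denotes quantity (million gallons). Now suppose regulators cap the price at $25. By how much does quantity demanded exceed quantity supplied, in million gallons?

Rearranging demand gives qd = 391 - 2p. Equilibrium: 391 - 2p = 6p - 9, so 400 = 8p and p* = 50, q* = 291.
Because the ceiling (25) lies below the market-clearing price, it is binding.
At p = 25: qd = 391 - 2·25 = 341 and qs = 6·25 - 9 = 141.
Shortage = qd - qs = 341 - 141 = 200.

200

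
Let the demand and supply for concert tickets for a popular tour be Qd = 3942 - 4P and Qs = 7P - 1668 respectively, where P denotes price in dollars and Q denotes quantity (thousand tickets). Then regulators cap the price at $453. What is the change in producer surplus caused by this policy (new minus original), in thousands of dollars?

-97042.5

Without the control the market clears where 3942 - 4P = 7P - 1668, i.e. P* = 510 and Q* = 1902.
The ceiling of 453 is below the equilibrium price 510, so it binds.
At P = 453: Qd = 3942 - 4·453 = 2130 and Qs = 7·453 - 1668 = 1503.
Producer surplus without the control is ½ · (510 - 1668/7) · 1902 = 1808802/7.
With the ceiling, producers sell 1503 units at 453, so PS = ½ · (453 - 1668/7) · 1503 = 2259009/14.
Change in producer surplus = 2259009/14 - 1808802/7 = -97042.5.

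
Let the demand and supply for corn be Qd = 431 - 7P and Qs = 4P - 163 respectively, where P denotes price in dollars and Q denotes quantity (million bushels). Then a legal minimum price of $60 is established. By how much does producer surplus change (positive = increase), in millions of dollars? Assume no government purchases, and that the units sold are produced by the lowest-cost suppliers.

Equilibrium: 431 - 7P = 4P - 163, so 594 = 11P and P* = 54, Q* = 53.
The floor of 60 is above the equilibrium price 54, so it binds.
At P = 60: Qd = 431 - 7·60 = 11 and Qs = 4·60 - 163 = 77.
Producer surplus without the control is ½ · (54 - 40.75) · 53 = 351.125.
With the floor, 11 units are sold at 60. The supply price at Q = 11 is 43.5, so PS = ½ · [(60 - 40.75) + (60 - 43.5)] · 11 = 196.625.
Change in producer surplus = 196.625 - 351.125 = -154.5.

-154.5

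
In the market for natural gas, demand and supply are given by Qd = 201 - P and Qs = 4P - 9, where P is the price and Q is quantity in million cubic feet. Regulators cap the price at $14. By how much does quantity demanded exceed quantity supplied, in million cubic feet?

140

Equilibrium: 201 - P = 4P - 9, so 210 = 5P and P* = 42, Q* = 159.
Because the ceiling (14) lies below the market-clearing price, it is binding.
At P = 14: Qd = 201 - 14 = 187 and Qs = 4·14 - 9 = 47.
Shortage = Qd - Qs = 187 - 47 = 140.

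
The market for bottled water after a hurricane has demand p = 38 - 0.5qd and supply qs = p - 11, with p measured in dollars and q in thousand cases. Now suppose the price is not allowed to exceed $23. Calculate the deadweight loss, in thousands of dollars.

27

Rearranging demand gives qd = 76 - 2p. In a free market, 76 - 2p = p - 11 gives the equilibrium p* = 29, q* = 18.
Because the ceiling (23) lies below the market-clearing price, it is binding.
At p = 23: qd = 76 - 2·23 = 30 and qs = 23 - 11 = 12.
Quantity traded falls to 12. At q = 12 the demand price is (76 - 12)/2 = 32 and the supply price is 11 + 12 = 23.
Deadweight loss = ½ · (32 - 23) · (18 - 12) = ½ · 9 · 6 = 27.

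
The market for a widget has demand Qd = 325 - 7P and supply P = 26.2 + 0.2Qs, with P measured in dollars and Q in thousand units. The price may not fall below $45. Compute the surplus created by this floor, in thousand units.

84

Rearranging supply gives Qs = 5P - 131. Equilibrium: 325 - 7P = 5P - 131, so 456 = 12P and P* = 38, Q* = 59.
The floor of 45 is above the equilibrium price 38, so it binds.
At P = 45: Qd = 325 - 7·45 = 10 and Qs = 5·45 - 131 = 94.
Surplus = Qs - Qd = 94 - 10 = 84.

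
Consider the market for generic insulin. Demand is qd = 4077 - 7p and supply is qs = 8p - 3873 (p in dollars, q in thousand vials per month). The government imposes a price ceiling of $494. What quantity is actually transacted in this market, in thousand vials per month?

In a free market, 4077 - 7p = 8p - 3873 gives the equilibrium p* = 530, q* = 367.
The ceiling of 494 is below the equilibrium price 530, so it binds.
At p = 494: qd = 4077 - 7·494 = 619 and qs = 8·494 - 3873 = 79.
The quantity actually transacted is the short side, supply: 79.

79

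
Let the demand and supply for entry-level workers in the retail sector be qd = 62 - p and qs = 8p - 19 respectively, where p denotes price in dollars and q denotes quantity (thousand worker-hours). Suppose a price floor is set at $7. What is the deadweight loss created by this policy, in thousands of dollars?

0

Setting quantity demanded equal to quantity supplied, 62 - p = 8p - 19, gives p* = 9 and q* = 53.
Since 7 is below p* = 9, the floor does not bind and the free-market outcome prevails.
Since the control does not bind, no trades are prevented and deadweight loss is zero.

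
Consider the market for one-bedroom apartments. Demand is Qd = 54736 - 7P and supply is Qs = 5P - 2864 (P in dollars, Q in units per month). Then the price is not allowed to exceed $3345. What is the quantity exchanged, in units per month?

13861

Without the control the market clears where 54736 - 7P = 5P - 2864, i.e. P* = 4800 and Q* = 21136.
The ceiling of 3345 is below the equilibrium price 4800, so it binds.
At P = 3345: Qd = 54736 - 7·3345 = 31321 and Qs = 5·3345 - 2864 = 13861.
The quantity actually transacted is the short side, supply: 13861.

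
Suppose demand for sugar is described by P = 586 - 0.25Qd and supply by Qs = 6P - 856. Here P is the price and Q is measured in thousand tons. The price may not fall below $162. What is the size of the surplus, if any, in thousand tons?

0

Rearranging demand gives Qd = 2344 - 4P. In a free market, 2344 - 4P = 6P - 856 gives the equilibrium P* = 320, Q* = 1064.
The floor of 162 is below the equilibrium price 320, so it is not binding; the market clears at P* = 320, Q* = 1064.
Since the control does not bind, there is no surplus.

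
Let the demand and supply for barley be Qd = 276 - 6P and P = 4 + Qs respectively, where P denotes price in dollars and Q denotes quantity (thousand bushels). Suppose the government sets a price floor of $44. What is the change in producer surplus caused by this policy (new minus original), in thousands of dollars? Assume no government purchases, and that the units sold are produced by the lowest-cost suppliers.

Rearranging supply gives Qs = P - 4. In a free market, 276 - 6P = P - 4 gives the equilibrium P* = 40, Q* = 36.
Since 44 > 40, the floor is binding.
At P = 44: Qd = 276 - 6·44 = 12 and Qs = 44 - 4 = 40.
Producer surplus without the control is ½ · (40 - 4) · 36 = 648.
With the floor, 12 units are sold at 44. The supply price at Q = 12 is 16, so PS = ½ · [(44 - 4) + (44 - 16)] · 12 = 408.
Change in producer surplus = 408 - 648 = -240.

-240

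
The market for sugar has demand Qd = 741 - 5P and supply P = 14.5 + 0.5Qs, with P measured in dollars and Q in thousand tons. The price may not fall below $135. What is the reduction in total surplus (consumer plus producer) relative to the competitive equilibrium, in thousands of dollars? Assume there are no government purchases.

5468.75

Rearranging supply gives Qs = 2P - 29. Without the control the market clears where 741 - 5P = 2P - 29, i.e. P* = 110 and Q* = 191.
The floor of 135 is above the equilibrium price 110, so it binds.
At P = 135: Qd = 741 - 5·135 = 66 and Qs = 2·135 - 29 = 241.
Quantity traded falls to 66. At Q = 66 the demand price is (741 - 66)/5 = 135 and the supply price is (29 + 66)/2 = 47.5.
Deadweight loss = ½ · (135 - 47.5) · (191 - 66) = ½ · 87.5 · 125 = 5468.75.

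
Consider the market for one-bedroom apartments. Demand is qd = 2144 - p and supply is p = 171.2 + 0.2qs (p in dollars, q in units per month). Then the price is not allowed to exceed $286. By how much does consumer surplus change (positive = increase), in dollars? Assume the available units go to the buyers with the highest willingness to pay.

Rearranging supply gives qs = 5p - 856. Equilibrium: 2144 - p = 5p - 856, so 3000 = 6p and p* = 500, q* = 1644.
Because the ceiling (286) lies below the market-clearing price, it is binding.
At p = 286: qd = 2144 - 286 = 1858 and qs = 5·286 - 856 = 574.
Consumer surplus without the control is ½ · (2144 - 500) · 1644 = 1351368.
With the ceiling, 574 units are sold at 286 (assume they go to the highest-value buyers). The demand price at q = 574 is 1570, so CS = ½ · [(2144 - 286) + (1570 - 286)] · 574 = 901754.
Change in consumer surplus = 901754 - 1351368 = -449614.

-449614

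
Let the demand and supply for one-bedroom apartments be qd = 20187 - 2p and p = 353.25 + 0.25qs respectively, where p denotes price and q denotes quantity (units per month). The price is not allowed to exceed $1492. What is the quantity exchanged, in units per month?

4555

Rearranging supply gives qs = 4p - 1413. Without the control the market clears where 20187 - 2p = 4p - 1413, i.e. p* = 3600 and q* = 12987.
The ceiling of 1492 is below the equilibrium price 3600, so it binds.
At p = 1492: qd = 20187 - 2·1492 = 17203 and qs = 4·1492 - 1413 = 4555.
The quantity actually transacted is the short side, supply: 4555.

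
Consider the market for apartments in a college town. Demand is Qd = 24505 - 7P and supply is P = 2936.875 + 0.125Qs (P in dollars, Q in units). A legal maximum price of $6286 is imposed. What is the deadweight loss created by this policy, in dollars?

0

Rearranging supply gives Qs = 8P - 23495. In a free market, 24505 - 7P = 8P - 23495 gives the equilibrium P* = 3200, Q* = 2105.
Since 6286 is above P* = 3200, the ceiling does not bind and the free-market outcome prevails.
Since the control does not bind, no trades are prevented and deadweight loss is zero.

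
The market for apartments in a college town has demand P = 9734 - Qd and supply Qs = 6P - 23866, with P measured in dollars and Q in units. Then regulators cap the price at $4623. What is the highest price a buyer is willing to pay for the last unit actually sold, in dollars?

5862

Rearranging demand gives Qd = 9734 - P. In a free market, 9734 - P = 6P - 23866 gives the equilibrium P* = 4800, Q* = 4934.
Since 4623 < 4800, the ceiling is binding.
At P = 4623: Qd = 9734 - 4623 = 5111 and Qs = 6·4623 - 23866 = 3872.
Only 3872 units reach the market. On the demand curve, the marginal buyer's willingness to pay at Q = 3872 is (9734 - 3872) = 5862.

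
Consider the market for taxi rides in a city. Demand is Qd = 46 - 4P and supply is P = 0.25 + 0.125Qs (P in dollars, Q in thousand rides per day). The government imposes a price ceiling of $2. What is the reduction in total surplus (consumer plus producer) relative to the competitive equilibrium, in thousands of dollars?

48

Rearranging supply gives Qs = 8P - 2. Setting quantity demanded equal to quantity supplied, 46 - 4P = 8P - 2, gives P* = 4 and Q* = 30.
Since 2 < 4, the ceiling is binding.
At P = 2: Qd = 46 - 4·2 = 38 and Qs = 8·2 - 2 = 14.
Quantity traded falls to 14. At Q = 14 the demand price is (46 - 14)/4 = 8 and the supply price is (2 + 14)/8 = 2.
Deadweight loss = ½ · (8 - 2) · (30 - 14) = ½ · 6 · 16 = 48.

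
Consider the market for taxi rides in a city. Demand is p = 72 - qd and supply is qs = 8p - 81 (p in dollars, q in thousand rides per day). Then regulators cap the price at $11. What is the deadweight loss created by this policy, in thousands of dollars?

Rearranging demand gives qd = 72 - p. Equilibrium: 72 - p = 8p - 81, so 153 = 9p and p* = 17, q* = 55.
Because the ceiling (11) lies below the market-clearing price, it is binding.
At p = 11: qd = 72 - 11 = 61 and qs = 8·11 - 81 = 7.
Quantity traded falls to 7. At q = 7 the demand price is 72 - 7 = 65 and the supply price is (81 + 7)/8 = 11.
Deadweight loss = ½ · (65 - 11) · (55 - 7) = ½ · 54 · 48 = 1296.

1296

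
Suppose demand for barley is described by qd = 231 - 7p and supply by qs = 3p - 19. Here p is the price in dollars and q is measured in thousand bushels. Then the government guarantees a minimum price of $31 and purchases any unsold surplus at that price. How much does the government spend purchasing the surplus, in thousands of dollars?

1860

Without the control the market clears where 231 - 7p = 3p - 19, i.e. p* = 25 and q* = 56.
Because the floor (31) lies above the market-clearing price, it is binding.
At p = 31: qd = 231 - 7·31 = 14 and qs = 3·31 - 19 = 74.
Surplus = qs - qd = 60.
Government expenditure = surplus × support price = 60 × 31 = 1860.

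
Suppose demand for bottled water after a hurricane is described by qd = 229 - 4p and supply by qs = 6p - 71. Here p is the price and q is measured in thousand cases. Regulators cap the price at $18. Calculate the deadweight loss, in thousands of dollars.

1080

Without the control the market clears where 229 - 4p = 6p - 71, i.e. p* = 30 and q* = 109.
Because the ceiling (18) lies below the market-clearing price, it is binding.
At p = 18: qd = 229 - 4·18 = 157 and qs = 6·18 - 71 = 37.
Quantity traded falls to 37. At q = 37 the demand price is (229 - 37)/4 = 48 and the supply price is (71 + 37)/6 = 18.
Deadweight loss = ½ · (48 - 18) · (109 - 37) = ½ · 30 · 72 = 1080.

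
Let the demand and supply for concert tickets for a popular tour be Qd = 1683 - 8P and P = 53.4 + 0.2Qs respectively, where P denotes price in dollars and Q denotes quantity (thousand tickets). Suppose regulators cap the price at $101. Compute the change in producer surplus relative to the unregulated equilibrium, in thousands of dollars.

-17664.5

Rearranging supply gives Qs = 5P - 267. Equilibrium: 1683 - 8P = 5P - 267, so 1950 = 13P and P* = 150, Q* = 483.
Because the ceiling (101) lies below the market-clearing price, it is binding.
At P = 101: Qd = 1683 - 8·101 = 875 and Qs = 5·101 - 267 = 238.
Producer surplus without the control is ½ · (150 - 53.4) · 483 = 23328.9.
With the ceiling, producers sell 238 units at 101, so PS = ½ · (101 - 53.4) · 238 = 5664.4.
Change in producer surplus = 5664.4 - 23328.9 = -17664.5.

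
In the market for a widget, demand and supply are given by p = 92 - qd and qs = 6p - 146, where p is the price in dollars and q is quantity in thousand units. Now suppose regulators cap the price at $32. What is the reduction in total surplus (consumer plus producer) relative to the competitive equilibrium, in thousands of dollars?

84

Rearranging demand gives qd = 92 - p. Setting quantity demanded equal to quantity supplied, 92 - p = 6p - 146, gives p* = 34 and q* = 58.
Since 32 < 34, the ceiling is binding.
At p = 32: qd = 92 - 32 = 60 and qs = 6·32 - 146 = 46.
Quantity traded falls to 46. At q = 46 the demand price is 92 - 46 = 46 and the supply price is (146 + 46)/6 = 32.
Deadweight loss = ½ · (46 - 32) · (58 - 46) = ½ · 14 · 12 = 84.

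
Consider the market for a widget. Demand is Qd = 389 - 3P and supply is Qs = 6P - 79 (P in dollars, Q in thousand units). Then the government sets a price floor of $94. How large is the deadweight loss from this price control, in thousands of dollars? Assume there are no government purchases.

3969

Without the control the market clears where 389 - 3P = 6P - 79, i.e. P* = 52 and Q* = 233.
Since 94 > 52, the floor is binding.
At P = 94: Qd = 389 - 3·94 = 107 and Qs = 6·94 - 79 = 485.
Quantity traded falls to 107. At Q = 107 the demand price is (389 - 107)/3 = 94 and the supply price is (79 + 107)/6 = 31.
Deadweight loss = ½ · (94 - 31) · (233 - 107) = ½ · 63 · 126 = 3969.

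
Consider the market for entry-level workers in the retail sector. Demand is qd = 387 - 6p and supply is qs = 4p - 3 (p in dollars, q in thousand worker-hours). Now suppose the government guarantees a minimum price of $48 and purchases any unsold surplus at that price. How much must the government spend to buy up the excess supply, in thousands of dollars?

4320

Without the control the market clears where 387 - 6p = 4p - 3, i.e. p* = 39 and q* = 153.
The floor of 48 is above the equilibrium price 39, so it binds.
At p = 48: qd = 387 - 6·48 = 99 and qs = 4·48 - 3 = 189.
Surplus = qs - qd = 90.
Government expenditure = surplus × support price = 90 × 48 = 4320.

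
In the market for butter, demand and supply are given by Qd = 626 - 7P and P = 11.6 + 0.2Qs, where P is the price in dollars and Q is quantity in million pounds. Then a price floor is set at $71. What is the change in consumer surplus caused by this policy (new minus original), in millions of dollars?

-2492

Rearranging supply gives Qs = 5P - 58. Setting quantity demanded equal to quantity supplied, 626 - 7P = 5P - 58, gives P* = 57 and Q* = 227.
Because the floor (71) lies above the market-clearing price, it is binding.
At P = 71: Qd = 626 - 7·71 = 129 and Qs = 5·71 - 58 = 297.
Consumer surplus without the control is ½ · (626/7 - 57) · 227 = 51529/14.
With the floor, consumers buy 129 units at 71, so CS = ½ · (626/7 - 71) · 129 = 16641/14.
Change in consumer surplus = 16641/14 - 51529/14 = -2492.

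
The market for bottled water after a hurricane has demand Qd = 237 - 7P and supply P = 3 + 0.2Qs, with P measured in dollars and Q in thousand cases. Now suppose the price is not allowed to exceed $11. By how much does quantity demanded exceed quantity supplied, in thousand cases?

Rearranging supply gives Qs = 5P - 15. In a free market, 237 - 7P = 5P - 15 gives the equilibrium P* = 21, Q* = 90.
Since 11 < 21, the ceiling is binding.
At P = 11: Qd = 237 - 7·11 = 160 and Qs = 5·11 - 15 = 40.
Shortage = Qd - Qs = 160 - 40 = 120.

120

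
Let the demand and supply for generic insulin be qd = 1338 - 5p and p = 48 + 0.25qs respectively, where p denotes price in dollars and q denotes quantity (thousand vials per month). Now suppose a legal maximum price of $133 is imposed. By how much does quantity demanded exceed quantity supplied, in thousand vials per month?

333

Rearranging supply gives qs = 4p - 192. Setting quantity demanded equal to quantity supplied, 1338 - 5p = 4p - 192, gives p* = 170 and q* = 488.
Because the ceiling (133) lies below the market-clearing price, it is binding.
At p = 133: qd = 1338 - 5·133 = 673 and qs = 4·133 - 192 = 340.
Shortage = qd - qs = 673 - 340 = 333.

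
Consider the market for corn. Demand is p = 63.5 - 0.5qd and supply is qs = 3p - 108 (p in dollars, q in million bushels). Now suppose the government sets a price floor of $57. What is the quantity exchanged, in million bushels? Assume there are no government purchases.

Rearranging demand gives qd = 127 - 2p. Setting quantity demanded equal to quantity supplied, 127 - 2p = 3p - 108, gives p* = 47 and q* = 33.
Because the floor (57) lies above the market-clearing price, it is binding.
At p = 57: qd = 127 - 2·57 = 13 and qs = 3·57 - 108 = 63.
The quantity actually transacted is the short side, demand: 13.

13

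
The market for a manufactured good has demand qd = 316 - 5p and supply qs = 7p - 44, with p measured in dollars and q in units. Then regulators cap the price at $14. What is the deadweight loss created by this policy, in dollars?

In a free market, 316 - 5p = 7p - 44 gives the equilibrium p* = 30, q* = 166.
The ceiling of 14 is below the equilibrium price 30, so it binds.
At p = 14: qd = 316 - 5·14 = 246 and qs = 7·14 - 44 = 54.
Quantity traded falls to 54. At q = 54 the demand price is (316 - 54)/5 = 52.4 and the supply price is (44 + 54)/7 = 14.
Deadweight loss = ½ · (52.4 - 14) · (166 - 54) = ½ · 38.4 · 112 = 2150.4.

2150.4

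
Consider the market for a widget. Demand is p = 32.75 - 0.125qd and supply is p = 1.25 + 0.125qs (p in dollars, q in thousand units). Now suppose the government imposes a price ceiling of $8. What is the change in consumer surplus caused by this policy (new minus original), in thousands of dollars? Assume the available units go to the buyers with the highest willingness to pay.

162

Rearranging demand gives qd = 262 - 8p; rearranging supply gives qs = 8p - 10. Equilibrium: 262 - 8p = 8p - 10, so 272 = 16p and p* = 17, q* = 126.
Because the ceiling (8) lies below the market-clearing price, it is binding.
At p = 8: qd = 262 - 8·8 = 198 and qs = 8·8 - 10 = 54.
Consumer surplus without the control is ½ · (32.75 - 17) · 126 = 992.25.
With the ceiling, 54 units are sold at 8 (assume they go to the highest-value buyers). The demand price at q = 54 is 26, so CS = ½ · [(32.75 - 8) + (26 - 8)] · 54 = 1154.25.
Change in consumer surplus = 1154.25 - 992.25 = 162.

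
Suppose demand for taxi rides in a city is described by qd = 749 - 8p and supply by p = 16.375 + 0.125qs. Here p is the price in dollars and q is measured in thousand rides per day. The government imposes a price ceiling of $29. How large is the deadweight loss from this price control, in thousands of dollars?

Rearranging supply gives qs = 8p - 131. In a free market, 749 - 8p = 8p - 131 gives the equilibrium p* = 55, q* = 309.
Since 29 < 55, the ceiling is binding.
At p = 29: qd = 749 - 8·29 = 517 and qs = 8·29 - 131 = 101.
Quantity traded falls to 101. At q = 101 the demand price is (749 - 101)/8 = 81 and the supply price is (131 + 101)/8 = 29.
Deadweight loss = ½ · (81 - 29) · (309 - 101) = ½ · 52 · 208 = 5408.

5408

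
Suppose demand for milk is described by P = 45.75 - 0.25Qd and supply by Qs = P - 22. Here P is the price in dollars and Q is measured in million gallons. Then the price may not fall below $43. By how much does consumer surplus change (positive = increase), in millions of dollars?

-30

Rearranging demand gives Qd = 183 - 4P. In a free market, 183 - 4P = P - 22 gives the equilibrium P* = 41, Q* = 19.
Since 43 > 41, the floor is binding.
At P = 43: Qd = 183 - 4·43 = 11 and Qs = 43 - 22 = 21.
Consumer surplus without the control is ½ · (45.75 - 41) · 19 = 45.125.
With the floor, consumers buy 11 units at 43, so CS = ½ · (45.75 - 43) · 11 = 15.125.
Change in consumer surplus = 15.125 - 45.125 = -30.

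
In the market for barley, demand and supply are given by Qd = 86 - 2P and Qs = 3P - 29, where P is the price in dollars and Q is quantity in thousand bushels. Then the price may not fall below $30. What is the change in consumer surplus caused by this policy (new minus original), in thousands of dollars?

Setting quantity demanded equal to quantity supplied, 86 - 2P = 3P - 29, gives P* = 23 and Q* = 40.
Because the floor (30) lies above the market-clearing price, it is binding.
At P = 30: Qd = 86 - 2·30 = 26 and Qs = 3·30 - 29 = 61.
Consumer surplus without the control is ½ · (43 - 23) · 40 = 400.
With the floor, consumers buy 26 units at 30, so CS = ½ · (43 - 30) · 26 = 169.
Change in consumer surplus = 169 - 400 = -231.

-231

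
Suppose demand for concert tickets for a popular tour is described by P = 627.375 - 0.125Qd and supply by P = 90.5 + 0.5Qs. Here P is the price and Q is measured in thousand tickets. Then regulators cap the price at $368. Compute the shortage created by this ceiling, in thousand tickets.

Rearranging demand gives Qd = 5019 - 8P; rearranging supply gives Qs = 2P - 181. Without the control the market clears where 5019 - 8P = 2P - 181, i.e. P* = 520 and Q* = 859.
Because the ceiling (368) lies below the market-clearing price, it is binding.
At P = 368: Qd = 5019 - 8·368 = 2075 and Qs = 2·368 - 181 = 555.
Shortage = Qd - Qs = 2075 - 555 = 1520.

1520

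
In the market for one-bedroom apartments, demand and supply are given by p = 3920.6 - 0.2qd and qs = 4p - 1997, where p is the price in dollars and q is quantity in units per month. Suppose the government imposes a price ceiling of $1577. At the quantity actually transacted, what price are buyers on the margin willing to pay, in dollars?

3058.4

Rearranging demand gives qd = 19603 - 5p. Without the control the market clears where 19603 - 5p = 4p - 1997, i.e. p* = 2400 and q* = 7603.
Since 1577 < 2400, the ceiling is binding.
At p = 1577: qd = 19603 - 5·1577 = 11718 and qs = 4·1577 - 1997 = 4311.
Only 4311 units reach the market. On the demand curve, the marginal buyer's willingness to pay at q = 4311 is (19603 - 4311)/5 = 3058.4.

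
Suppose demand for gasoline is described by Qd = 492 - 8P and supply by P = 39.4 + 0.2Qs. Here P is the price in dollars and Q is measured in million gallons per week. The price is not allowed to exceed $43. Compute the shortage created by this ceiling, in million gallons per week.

130

Rearranging supply gives Qs = 5P - 197. Without the control the market clears where 492 - 8P = 5P - 197, i.e. P* = 53 and Q* = 68.
The ceiling of 43 is below the equilibrium price 53, so it binds.
At P = 43: Qd = 492 - 8·43 = 148 and Qs = 5·43 - 197 = 18.
Shortage = Qd - Qs = 148 - 18 = 130.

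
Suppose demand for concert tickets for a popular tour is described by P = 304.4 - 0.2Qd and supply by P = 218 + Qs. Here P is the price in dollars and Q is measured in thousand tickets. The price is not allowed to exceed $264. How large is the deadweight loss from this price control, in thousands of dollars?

405.6

Rearranging demand gives Qd = 1522 - 5P; rearranging supply gives Qs = P - 218. Setting quantity demanded equal to quantity supplied, 1522 - 5P = P - 218, gives P* = 290 and Q* = 72.
Since 264 < 290, the ceiling is binding.
At P = 264: Qd = 1522 - 5·264 = 202 and Qs = 264 - 218 = 46.
Quantity traded falls to 46. At Q = 46 the demand price is (1522 - 46)/5 = 295.2 and the supply price is 218 + 46 = 264.
Deadweight loss = ½ · (295.2 - 264) · (72 - 46) = ½ · 31.2 · 26 = 405.6.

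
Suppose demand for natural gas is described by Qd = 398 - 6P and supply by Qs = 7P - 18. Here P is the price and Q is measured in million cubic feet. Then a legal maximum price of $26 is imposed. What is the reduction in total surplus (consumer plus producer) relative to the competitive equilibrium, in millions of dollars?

273

In a free market, 398 - 6P = 7P - 18 gives the equilibrium P* = 32, Q* = 206.
The ceiling of 26 is below the equilibrium price 32, so it binds.
At P = 26: Qd = 398 - 6·26 = 242 and Qs = 7·26 - 18 = 164.
Quantity traded falls to 164. At Q = 164 the demand price is (398 - 164)/6 = 39 and the supply price is (18 + 164)/7 = 26.
Deadweight loss = ½ · (39 - 26) · (206 - 164) = ½ · 13 · 42 = 273.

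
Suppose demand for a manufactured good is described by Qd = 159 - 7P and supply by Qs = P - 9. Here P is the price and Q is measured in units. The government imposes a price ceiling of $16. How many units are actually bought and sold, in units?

7

Without the control the market clears where 159 - 7P = P - 9, i.e. P* = 21 and Q* = 12.
Since 16 < 21, the ceiling is binding.
At P = 16: Qd = 159 - 7·16 = 47 and Qs = 16 - 9 = 7.
The quantity actually transacted is the short side, supply: 7.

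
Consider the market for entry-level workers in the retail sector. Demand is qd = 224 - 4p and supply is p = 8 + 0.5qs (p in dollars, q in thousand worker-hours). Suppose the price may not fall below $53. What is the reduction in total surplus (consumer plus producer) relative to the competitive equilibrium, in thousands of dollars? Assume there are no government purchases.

Rearranging supply gives qs = 2p - 16. In a free market, 224 - 4p = 2p - 16 gives the equilibrium p* = 40, q* = 64.
Since 53 > 40, the floor is binding.
At p = 53: qd = 224 - 4·53 = 12 and qs = 2·53 - 16 = 90.
Quantity traded falls to 12. At q = 12 the demand price is (224 - 12)/4 = 53 and the supply price is (16 + 12)/2 = 14.
Deadweight loss = ½ · (53 - 14) · (64 - 12) = ½ · 39 · 52 = 1014.

1014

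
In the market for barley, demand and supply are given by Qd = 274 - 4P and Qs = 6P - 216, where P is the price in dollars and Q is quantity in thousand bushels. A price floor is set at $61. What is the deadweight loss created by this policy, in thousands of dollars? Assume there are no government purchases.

Setting quantity demanded equal to quantity supplied, 274 - 4P = 6P - 216, gives P* = 49 and Q* = 78.
Since 61 > 49, the floor is binding.
At P = 61: Qd = 274 - 4·61 = 30 and Qs = 6·61 - 216 = 150.
Quantity traded falls to 30. At Q = 30 the demand price is (274 - 30)/4 = 61 and the supply price is (216 + 30)/6 = 41.
Deadweight loss = ½ · (61 - 41) · (78 - 30) = ½ · 20 · 48 = 480.

480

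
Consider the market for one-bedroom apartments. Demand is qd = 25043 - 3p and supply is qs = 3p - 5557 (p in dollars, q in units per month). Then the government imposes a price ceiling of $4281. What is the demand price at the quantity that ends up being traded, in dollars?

5919

Setting quantity demanded equal to quantity supplied, 25043 - 3p = 3p - 5557, gives p* = 5100 and q* = 9743.
Because the ceiling (4281) lies below the market-clearing price, it is binding.
At p = 4281: qd = 25043 - 3·4281 = 12200 and qs = 3·4281 - 5557 = 7286.
Only 7286 units reach the market. On the demand curve, the marginal buyer's willingness to pay at q = 7286 is (25043 - 7286)/3 = 5919.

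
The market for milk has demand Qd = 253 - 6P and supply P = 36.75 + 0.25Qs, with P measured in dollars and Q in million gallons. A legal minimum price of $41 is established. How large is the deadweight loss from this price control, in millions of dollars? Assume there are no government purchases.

Rearranging supply gives Qs = 4P - 147. Equilibrium: 253 - 6P = 4P - 147, so 400 = 10P and P* = 40, Q* = 13.
Because the floor (41) lies above the market-clearing price, it is binding.
At P = 41: Qd = 253 - 6·41 = 7 and Qs = 4·41 - 147 = 17.
Quantity traded falls to 7. At Q = 7 the demand price is (253 - 7)/6 = 41 and the supply price is (147 + 7)/4 = 38.5.
Deadweight loss = ½ · (41 - 38.5) · (13 - 7) = ½ · 2.5 · 6 = 7.5.

7.5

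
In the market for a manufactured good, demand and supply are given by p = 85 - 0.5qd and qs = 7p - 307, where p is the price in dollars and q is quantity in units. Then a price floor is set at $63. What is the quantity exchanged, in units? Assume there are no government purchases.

Rearranging demand gives qd = 170 - 2p. Equilibrium: 170 - 2p = 7p - 307, so 477 = 9p and p* = 53, q* = 64.
Because the floor (63) lies above the market-clearing price, it is binding.
At p = 63: qd = 170 - 2·63 = 44 and qs = 7·63 - 307 = 134.
The quantity actually transacted is the short side, demand: 44.

44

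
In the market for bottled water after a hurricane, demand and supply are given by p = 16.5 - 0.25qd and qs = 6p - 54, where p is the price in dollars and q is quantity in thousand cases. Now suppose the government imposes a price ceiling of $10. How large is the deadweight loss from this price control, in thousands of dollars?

Rearranging demand gives qd = 66 - 4p. Setting quantity demanded equal to quantity supplied, 66 - 4p = 6p - 54, gives p* = 12 and q* = 18.
Because the ceiling (10) lies below the market-clearing price, it is binding.
At p = 10: qd = 66 - 4·10 = 26 and qs = 6·10 - 54 = 6.
Quantity traded falls to 6. At q = 6 the demand price is (66 - 6)/4 = 15 and the supply price is (54 + 6)/6 = 10.
Deadweight loss = ½ · (15 - 10) · (18 - 6) = ½ · 5 · 12 = 30.

30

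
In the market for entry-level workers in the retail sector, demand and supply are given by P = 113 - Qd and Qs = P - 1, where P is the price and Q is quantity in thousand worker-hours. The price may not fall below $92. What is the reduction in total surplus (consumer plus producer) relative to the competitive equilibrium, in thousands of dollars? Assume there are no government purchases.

Rearranging demand gives Qd = 113 - P. Without the control the market clears where 113 - P = P - 1, i.e. P* = 57 and Q* = 56.
The floor of 92 is above the equilibrium price 57, so it binds.
At P = 92: Qd = 113 - 92 = 21 and Qs = 92 - 1 = 91.
Quantity traded falls to 21. At Q = 21 the demand price is 113 - 21 = 92 and the supply price is 1 + 21 = 22.
Deadweight loss = ½ · (92 - 22) · (56 - 21) = ½ · 70 · 35 = 1225.

1225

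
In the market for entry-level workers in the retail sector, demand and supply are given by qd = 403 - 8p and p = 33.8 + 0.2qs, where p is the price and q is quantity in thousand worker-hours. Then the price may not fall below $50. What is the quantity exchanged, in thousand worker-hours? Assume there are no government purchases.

3

Rearranging supply gives qs = 5p - 169. In a free market, 403 - 8p = 5p - 169 gives the equilibrium p* = 44, q* = 51.
Since 50 > 44, the floor is binding.
At p = 50: qd = 403 - 8·50 = 3 and qs = 5·50 - 169 = 81.
The quantity actually transacted is the short side, demand: 3.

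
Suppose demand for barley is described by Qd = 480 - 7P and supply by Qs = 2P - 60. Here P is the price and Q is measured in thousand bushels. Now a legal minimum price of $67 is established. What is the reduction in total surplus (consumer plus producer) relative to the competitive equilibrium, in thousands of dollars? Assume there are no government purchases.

771.75

Without the control the market clears where 480 - 7P = 2P - 60, i.e. P* = 60 and Q* = 60.
Because the floor (67) lies above the market-clearing price, it is binding.
At P = 67: Qd = 480 - 7·67 = 11 and Qs = 2·67 - 60 = 74.
Quantity traded falls to 11. At Q = 11 the demand price is (480 - 11)/7 = 67 and the supply price is (60 + 11)/2 = 35.5.
Deadweight loss = ½ · (67 - 35.5) · (60 - 11) = ½ · 31.5 · 49 = 771.75.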